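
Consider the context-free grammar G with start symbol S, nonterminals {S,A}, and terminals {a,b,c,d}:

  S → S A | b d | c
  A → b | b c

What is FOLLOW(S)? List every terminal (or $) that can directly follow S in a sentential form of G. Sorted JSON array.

FIRST sets, iterate to fixpoint:
round 1:
  A via A→b: +{b}
  S via S→b d: +{b}
  S via S→c: +{c}
  FIRST[S]={b,c}  FIRST[A]={b}
round 2: — fixpoint
  FIRST[S]={b,c}  FIRST[A]={b}

FOLLOW iteration:
seed FOLLOW(S) with $
[1]
  S→S A: FOLLOW(S) ⊇ FIRST(A) = {b}; new: +{b}
  S→S A: FOLLOW(A) ⊇ FOLLOW(S) ⊇ {$,b}; new: +{$,b}
  FOLLOW[S]={$,b}  FOLLOW[A]={$,b}
[2] — fixpoint
  FOLLOW[S]={$,b}  FOLLOW[A]={$,b}

FOLLOW(S) = ["$", "b"]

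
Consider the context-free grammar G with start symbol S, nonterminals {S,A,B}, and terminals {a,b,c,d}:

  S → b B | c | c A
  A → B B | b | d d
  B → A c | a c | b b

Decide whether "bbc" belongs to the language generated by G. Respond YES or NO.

CNF form of G:
  S -> T1 A | T3 B | c
  A -> B B | T0 T0 | b
  B -> A T1 | T2 T1 | T3 T3
  T0 -> d
  T1 -> c
  T2 -> a
  T3 -> b

Fill CYK table bottom-up:
  [0..0]={A,T3}  "b"  orig:{A}
  [1..1]={A,T3}  "b"  orig:{A}
  [2..2]={S,T1}  "c"  orig:{S}
  [0..1]={B}  "bb"
  [1..2]={B}  "bc"
  [0..2]={S}  "bbc"

S ∈ T[0,2] ⇒ YES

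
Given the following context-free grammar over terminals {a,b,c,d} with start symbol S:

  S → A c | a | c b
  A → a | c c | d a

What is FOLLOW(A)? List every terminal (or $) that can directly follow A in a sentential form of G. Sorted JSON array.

FIRST sets, iterate to fixpoint:
round 1:
  A via A→a: +{a}
  A via A→c c: +{c}
  A via A→d a: +{d}
  S via S→A c: +{a,c,d}
  S: {a,c,d}  A: {a,c,d}
round 2: — fixpoint
  S: {a,c,d}  A: {a,c,d}

FOLLOW sets:
seed FOLLOW(S) with $
iter 1:
  S→A c: FOLLOW(A) ⊇ FIRST(c) = {c}; new: +{c}
  S: {$}  A: {c}
iter 2: (no change)
  S: {$}  A: {c}

FOLLOW(A) = ["c"]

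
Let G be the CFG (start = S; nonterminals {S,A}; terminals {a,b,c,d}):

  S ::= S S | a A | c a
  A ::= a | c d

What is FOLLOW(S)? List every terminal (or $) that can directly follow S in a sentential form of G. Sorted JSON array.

FIRST iteration:
round 1:
  A via A→a: +{a}
  A via A→c d: +{c}
  S via S→a A: +{a}
  S via S→c a: +{c}
  FIRST[S]={a,c}  FIRST[A]={a,c}
round 2: — fixpoint
  FIRST[S]={a,c}  FIRST[A]={a,c}

FOLLOW iteration:
initialize: $ ∈ FOLLOW(S)
iter 1:
  S→S S: FOLLOW(S) ⊇ FIRST(S) = {a,c}; new: +{a,c}
  S→a A: FOLLOW(A) ⊇ FOLLOW(S) ⊇ {$,a,c}; new: +{$,a,c}
  FOLLOW(S)={$,a,c}  FOLLOW(A)={$,a,c}
iter 2: (stable)
  FOLLOW(S)={$,a,c}  FOLLOW(A)={$,a,c}

FOLLOW(S) = ["$", "a", "c"]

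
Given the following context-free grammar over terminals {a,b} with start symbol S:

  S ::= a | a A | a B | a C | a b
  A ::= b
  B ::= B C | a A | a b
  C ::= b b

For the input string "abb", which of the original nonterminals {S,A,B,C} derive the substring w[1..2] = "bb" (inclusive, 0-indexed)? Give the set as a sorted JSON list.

CNF form of G:
  S -> T0 A | T0 B | T0 C | T0 T1 | a
  A -> b
  B -> B C | T0 A | T0 T1
  C -> T1 T1
  T0 -> a
  T1 -> b

Fill CYK table bottom-up — only the sub-triangle for w[1..2]:
  [1..1]={A,T1}  "b"  orig:{A}
  [2..2]={A,T1}  "b"  orig:{A}
  [1..2]={C}  "bb"

Original NTs in T[1,2] deriving "bb": ["C"]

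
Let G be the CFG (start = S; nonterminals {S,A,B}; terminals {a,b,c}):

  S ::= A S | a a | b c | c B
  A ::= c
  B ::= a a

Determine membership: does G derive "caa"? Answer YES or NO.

CNF form of G:
  S -> A S | T0 T0 | T1 T2 | T2 B
  A -> c
  B -> T0 T0
  T0 -> a
  T1 -> b
  T2 -> c

CYK fill:
  cell(0,0) c: {A,T2}  orig:{A}
  cell(1,1) a: {T0}  orig:{}
  cell(2,2) a: {T0}  orig:{}
  cell(0,1) ca: ∅
  cell(1,2) aa: {B,S}
  cell(0,2) caa: {S}

S ∈ T[0,2] ⇒ YES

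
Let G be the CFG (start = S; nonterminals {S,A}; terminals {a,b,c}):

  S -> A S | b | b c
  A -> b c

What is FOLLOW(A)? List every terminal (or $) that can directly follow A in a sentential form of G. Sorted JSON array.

Compute FIRST by fixpoint:
pass 1:
  A via A→b c: +{b}
  S via S→A S: +{b}
  FIRST[S]={b}  FIRST[A]={b}
pass 2: — fixpoint
  FIRST[S]={b}  FIRST[A]={b}

FOLLOW sets:
initialize: $ ∈ FOLLOW(S)
pass 1:
  S→A S: FOLLOW(A) ⊇ FIRST(S) = {b}; new: +{b}
  FOLLOW[S]={$}  FOLLOW[A]={b}
pass 2: — fixpoint
  FOLLOW[S]={$}  FOLLOW[A]={b}

FOLLOW(A) = ["b"]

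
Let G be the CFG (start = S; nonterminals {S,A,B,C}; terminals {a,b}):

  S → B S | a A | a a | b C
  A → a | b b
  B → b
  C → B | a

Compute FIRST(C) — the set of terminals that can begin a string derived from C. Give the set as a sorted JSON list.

FIRST sets, iterate to fixpoint:
round 1:
  A via A→a: +{a}
  A via A→b b: +{b}
  B via B→b: +{b}
  C via C→B: +{b}
  C via C→a: +{a}
  S via S→B S: +{b}
  S via S→a A: +{a}
  FIRST(S)={a,b}  FIRST(A)={a,b}  FIRST(B)={b}  FIRST(C)={a,b}
round 2: — fixpoint
  FIRST(S)={a,b}  FIRST(A)={a,b}  FIRST(B)={b}  FIRST(C)={a,b}

FIRST(C) = ["a", "b"]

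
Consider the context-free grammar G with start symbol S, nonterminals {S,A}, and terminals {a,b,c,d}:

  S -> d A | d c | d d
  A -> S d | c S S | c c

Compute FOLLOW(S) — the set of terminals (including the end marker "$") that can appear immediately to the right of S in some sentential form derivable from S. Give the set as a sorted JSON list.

FIRST iteration:
[1]
  A via A→c S S: +{c}
  S via S→d A: +{d}
  FIRST(S)={d}  FIRST(A)={c}
[2]
  A via A→S d: +{d}
  FIRST(S)={d}  FIRST(A)={c,d}
[3] — fixpoint
  FIRST(S)={d}  FIRST(A)={c,d}

FOLLOW sets:
initialize: $ ∈ FOLLOW(S)
iter 1:
  A→S d: FOLLOW(S) ⊇ FIRST(d) = {d}; new: +{d}
  S→d A: FOLLOW(A) ⊇ FOLLOW(S) ⊇ {$,d}; new: +{$,d}
  FOLLOW(S)={$,d}  FOLLOW(A)={$,d}
iter 2: (no change)
  FOLLOW(S)={$,d}  FOLLOW(A)={$,d}

FOLLOW(S) = ["$", "d"]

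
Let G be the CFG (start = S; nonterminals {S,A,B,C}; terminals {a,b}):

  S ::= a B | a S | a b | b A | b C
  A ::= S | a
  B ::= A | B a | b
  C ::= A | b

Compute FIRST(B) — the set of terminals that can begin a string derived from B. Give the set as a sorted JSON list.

FIRST iteration:
iter 1:
  A via A→a: +{a}
  B via B→A: +{a}
  B via B→b: +{b}
  C via C→A: +{a}
  C via C→b: +{b}
  S via S→a B: +{a}
  S via S→b A: +{b}
  S: {a,b}  A: {a}  B: {a,b}  C: {a,b}
iter 2:
  A via A→S: +{b}
  S: {a,b}  A: {a,b}  B: {a,b}  C: {a,b}
iter 3: (stable)
  S: {a,b}  A: {a,b}  B: {a,b}  C: {a,b}

FIRST(B) = ["a", "b"]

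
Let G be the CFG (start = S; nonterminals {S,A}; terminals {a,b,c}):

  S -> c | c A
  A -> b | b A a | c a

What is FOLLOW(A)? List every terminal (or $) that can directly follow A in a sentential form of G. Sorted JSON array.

FIRST sets, iterate to fixpoint:
pass 1:
  A via A→b: +{b}
  A via A→c a: +{c}
  S via S→c: +{c}
  FIRST(S)={c}  FIRST(A)={b,c}
pass 2: done
  FIRST(S)={c}  FIRST(A)={b,c}

Compute FOLLOW by fixpoint:
seed FOLLOW(S) with $
iter 1:
  A→b A a: FOLLOW(A) ⊇ FIRST(a) = {a}; new: +{a}
  S→c A: FOLLOW(A) ⊇ FOLLOW(S) ⊇ {$}; new: +{$}
  FOLLOW(S)={$}  FOLLOW(A)={$,a}
iter 2: done
  FOLLOW(S)={$}  FOLLOW(A)={$,a}

FOLLOW(A) = ["$", "a"]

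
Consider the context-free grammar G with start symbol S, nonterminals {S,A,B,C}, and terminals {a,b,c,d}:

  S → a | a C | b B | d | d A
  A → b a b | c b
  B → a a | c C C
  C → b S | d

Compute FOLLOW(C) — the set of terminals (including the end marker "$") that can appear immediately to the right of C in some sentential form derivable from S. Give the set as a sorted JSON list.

FIRST iteration:
[1]
  A via A→b a b: +{b}
  A via A→c b: +{c}
  B via B→a a: +{a}
  B via B→c C C: +{c}
  C via C→b S: +{b}
  C via C→d: +{d}
  S via S→a: +{a}
  S via S→b B: +{b}
  S via S→d: +{d}
  FIRST[S]={a,b,d}  FIRST[A]={b,c}  FIRST[B]={a,c}  FIRST[C]={b,d}
[2] (no change)
  FIRST[S]={a,b,d}  FIRST[A]={b,c}  FIRST[B]={a,c}  FIRST[C]={b,d}

Compute FOLLOW by fixpoint:
seed FOLLOW(S) with $
round 1:
  B→c C C: FOLLOW(C) ⊇ FIRST(C) = {b,d}; new: +{b,d}
  C→b S: FOLLOW(S) ⊇ FOLLOW(C) ⊇ {b,d}; new: +{b,d}
  S→a C: FOLLOW(C) ⊇ FOLLOW(S) ⊇ {$,b,d}; new: +{$}
  S→b B: FOLLOW(B) ⊇ FOLLOW(S) ⊇ {$,b,d}; new: +{$,b,d}
  S→d A: FOLLOW(A) ⊇ FOLLOW(S) ⊇ {$,b,d}; new: +{$,b,d}
  FOLLOW[S]={$,b,d}  FOLLOW[A]={$,b,d}  FOLLOW[B]={$,b,d}  FOLLOW[C]={$,b,d}
round 2: (stable)
  FOLLOW[S]={$,b,d}  FOLLOW[A]={$,b,d}  FOLLOW[B]={$,b,d}  FOLLOW[C]={$,b,d}

FOLLOW(C) = ["$", "b", "d"]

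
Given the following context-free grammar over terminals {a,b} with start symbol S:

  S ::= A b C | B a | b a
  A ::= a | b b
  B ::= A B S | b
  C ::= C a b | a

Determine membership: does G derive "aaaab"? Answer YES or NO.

CNF form of G:
  S -> A X4 | B T1 | T0 T1
  A -> T0 T0 | a
  B -> A X2 | b
  C -> C X3 | a
  T0 -> b
  T1 -> a
  X2 -> B S
  X3 -> T1 T0
  X4 -> T0 C

CYK fill:
  cell(0,0) a: {A,C,T1}  orig:{A,C}
  cell(1,1) a: {A,C,T1}  orig:{A,C}
  cell(2,2) a: {A,C,T1}  orig:{A,C}
  cell(3,3) a: {A,C,T1}  orig:{A,C}
  cell(4,4) b: {B,T0}  orig:{B}
  cell(0,1) aa: ∅
  cell(1,2) aa: ∅
  cell(2,3) aa: ∅
  cell(3,4) ab: {X3}  orig:{}
  cell(0,2) aaa: ∅
  cell(1,3) aaa: ∅
  cell(2,4) aab: {C}
  cell(0,3) aaaa: ∅
  cell(1,4) aaab: ∅
  cell(0,4) aaaab: ∅

S ∉ T[0,4] ⇒ NO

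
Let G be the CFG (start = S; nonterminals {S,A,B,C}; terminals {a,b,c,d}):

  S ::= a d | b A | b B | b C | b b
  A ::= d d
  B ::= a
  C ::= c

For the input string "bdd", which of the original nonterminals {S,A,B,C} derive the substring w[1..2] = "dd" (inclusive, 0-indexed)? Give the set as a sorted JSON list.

CNF form of G:
  S -> T1 T0 | T2 A | T2 B | T2 C | T2 T2
  A -> T0 T0
  B -> a
  C -> c
  T0 -> d
  T1 -> a
  T2 -> b

CYK table (by increasing span) (cells [i..j] with 1 ≤ i ≤ j ≤ 2 only):
  cell(1,1) d: {T0}  orig:{}
  cell(2,2) d: {T0}  orig:{}
  cell(1,2) dd: {A}

Original NTs in T[1,2] deriving "dd": ["A"]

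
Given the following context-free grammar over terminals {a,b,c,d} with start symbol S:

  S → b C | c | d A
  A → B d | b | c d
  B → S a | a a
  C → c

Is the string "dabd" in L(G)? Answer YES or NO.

Convert to CNF:
  S -> T0 A | T3 C | c
  A -> B T0 | T1 T0 | b
  B -> S T2 | T2 T2
  C -> c
  T0 -> d
  T1 -> c
  T2 -> a
  T3 -> b

Fill CYK table bottom-up:
  [0..0]={T0}  "d"  orig:{}
  [1..1]={T2}  "a"  orig:{}
  [2..2]={A,T3}  "b"  orig:{A}
  [3..3]={T0}  "d"  orig:{}
  [0..1]=∅  "da"
  [1..2]=∅  "ab"
  [2..3]=∅  "bd"
  [0..2]=∅  "dab"
  [1..3]=∅  "abd"
  [0..3]=∅  "dabd"

S ∉ T[0,3] ⇒ NO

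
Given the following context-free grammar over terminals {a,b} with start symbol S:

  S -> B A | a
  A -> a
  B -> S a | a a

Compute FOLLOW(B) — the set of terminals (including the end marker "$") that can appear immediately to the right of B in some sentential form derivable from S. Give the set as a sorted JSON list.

FIRST sets, iterate to fixpoint:
pass 1:
  A via A→a: +{a}
  B via B→a a: +{a}
  S via S→B A: +{a}
  FIRST[S]={a}  FIRST[A]={a}  FIRST[B]={a}
pass 2: done
  FIRST[S]={a}  FIRST[A]={a}  FIRST[B]={a}

Compute FOLLOW by fixpoint:
FOLLOW(S) := {$}
[1]
  B→S a: FOLLOW(S) ⊇ FIRST(a) = {a}; new: +{a}
  S→B A: FOLLOW(B) ⊇ FIRST(A) = {a}; new: +{a}
  S→B A: FOLLOW(A) ⊇ FOLLOW(S) ⊇ {$,a}; new: +{$,a}
  FOLLOW(S)={$,a}  FOLLOW(A)={$,a}  FOLLOW(B)={a}
[2] (stable)
  FOLLOW(S)={$,a}  FOLLOW(A)={$,a}  FOLLOW(B)={a}

FOLLOW(B) = ["a"]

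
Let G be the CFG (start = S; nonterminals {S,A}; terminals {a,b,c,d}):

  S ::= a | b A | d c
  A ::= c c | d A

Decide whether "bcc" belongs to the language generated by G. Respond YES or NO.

Convert to CNF:
  S -> T1 T0 | T2 A | a
  A -> T0 T0 | T1 A
  T0 -> c
  T1 -> d
  T2 -> b

CYK fill:
  [0..0]={T2}  "b"  orig:{}
  [1..1]={T0}  "c"  orig:{}
  [2..2]={T0}  "c"  orig:{}
  [0..1]=∅  "bc"
  [1..2]={A}  "cc"
  [0..2]={S}  "bcc"

S ∈ T[0,2] ⇒ YES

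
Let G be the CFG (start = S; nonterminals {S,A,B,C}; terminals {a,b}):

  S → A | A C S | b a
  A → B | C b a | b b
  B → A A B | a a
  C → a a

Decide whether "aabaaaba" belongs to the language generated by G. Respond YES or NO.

Convert to CNF:
  S -> A X5 | A X6 | C X7 | T0 T0 | T0 T1 | T1 T1
  A -> A X2 | C X3 | T0 T0 | T1 T1
  B -> A X4 | T1 T1
  C -> T1 T1
  T0 -> b
  T1 -> a
  X2 -> A B
  X3 -> T0 T1
  X4 -> A B
  X5 -> A B
  X6 -> C S
  X7 -> T0 T1

CYK table (by increasing span):
  T[0,0] 'a' = {T1}  orig:{}
  T[1,1] 'a' = {T1}  orig:{}
  T[2,2] 'b' = {T0}  orig:{}
  T[3,3] 'a' = {T1}  orig:{}
  T[4,4] 'a' = {T1}  orig:{}
  T[5,5] 'a' = {T1}  orig:{}
  T[6,6] 'b' = {T0}  orig:{}
  T[7,7] 'a' = {T1}  orig:{}
  T[0,1] 'aa' = {A,B,C,S}
  T[1,2] 'ab' = ∅
  T[2,3] 'ba' = {S,X3,X7}  orig:{S}
  T[3,4] 'aa' = {A,B,C,S}
  T[4,5] 'aa' = {A,B,C,S}
  T[5,6] 'ab' = ∅
  T[6,7] 'ba' = {S,X3,X7}  orig:{S}
  T[0,2] 'aab' = ∅
  T[1,3] 'aba' = ∅
  T[2,4] 'baa' = ∅
  T[3,5] 'aaa' = ∅
  T[4,6] 'aab' = ∅
  T[5,7] 'aba' = ∅
  T[0,3] 'aaba' = {A,S,X6}  orig:{A,S}
  T[1,4] 'abaa' = ∅
  T[2,5] 'baaa' = ∅
  T[3,6] 'aaab' = ∅
  T[4,7] 'aaba' = {A,S,X6}  orig:{A,S}
  T[0,4] 'aabaa' = ∅
  T[1,5] 'abaaa' = ∅
  T[2,6] 'baaab' = ∅
  T[3,7] 'aaaba' = ∅
  T[0,5] 'aabaaa' = {X2,X4,X5}  orig:{}
  T[1,6] 'abaaab' = ∅
  T[2,7] 'baaaba' = ∅
  T[0,6] 'aabaaab' = ∅
  T[1,7] 'abaaaba' = ∅
  T[0,7] 'aabaaaba' = {S}

S ∈ T[0,7] ⇒ YES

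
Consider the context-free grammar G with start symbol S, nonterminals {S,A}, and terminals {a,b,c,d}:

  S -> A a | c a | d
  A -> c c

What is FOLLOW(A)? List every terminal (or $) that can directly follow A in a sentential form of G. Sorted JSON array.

Compute FIRST by fixpoint:
[1]
  A via A→c c: +{c}
  S via S→A a: +{c}
  S via S→d: +{d}
  FIRST[S]={c,d}  FIRST[A]={c}
[2] — fixpoint
  FIRST[S]={c,d}  FIRST[A]={c}

FOLLOW iteration:
initialize: $ ∈ FOLLOW(S)
iter 1:
  S→A a: FOLLOW(A) ⊇ FIRST(a) = {a}; new: +{a}
  S: {$}  A: {a}
iter 2: — fixpoint
  S: {$}  A: {a}

FOLLOW(A) = ["a"]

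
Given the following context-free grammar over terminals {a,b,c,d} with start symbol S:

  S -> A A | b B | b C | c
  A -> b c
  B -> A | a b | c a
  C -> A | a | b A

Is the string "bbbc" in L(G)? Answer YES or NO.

CNF form of G:
  S -> A A | T0 B | T0 C | c
  A -> T0 T1
  B -> T0 T1 | T1 T2 | T2 T0
  C -> T0 A | T0 T1 | a
  T0 -> b
  T1 -> c
  T2 -> a

CYK table (by increasing span):
  T[0,0] 'b' = {T0}  orig:{}
  T[1,1] 'b' = {T0}  orig:{}
  T[2,2] 'b' = {T0}  orig:{}
  T[3,3] 'c' = {S,T1}  orig:{S}
  T[0,1] 'bb' = ∅
  T[1,2] 'bb' = ∅
  T[2,3] 'bc' = {A,B,C}
  T[0,2] 'bbb' = ∅
  T[1,3] 'bbc' = {C,S}
  T[0,3] 'bbbc' = {S}

S ∈ T[0,3] ⇒ YES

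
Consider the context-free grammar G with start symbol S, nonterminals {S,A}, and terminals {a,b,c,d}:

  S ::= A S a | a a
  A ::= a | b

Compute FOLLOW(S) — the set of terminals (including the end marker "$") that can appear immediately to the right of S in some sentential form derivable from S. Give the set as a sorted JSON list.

FIRST sets, iterate to fixpoint:
iter 1:
  A via A→a: +{a}
  A via A→b: +{b}
  S via S→A S a: +{a,b}
  FIRST[S]={a,b}  FIRST[A]={a,b}
iter 2: (no change)
  FIRST[S]={a,b}  FIRST[A]={a,b}

FOLLOW iteration:
initialize: $ ∈ FOLLOW(S)
[1]
  S→A S a: FOLLOW(A) ⊇ FIRST(S) = {a,b}; new: +{a,b}
  S→A S a: FOLLOW(S) ⊇ FIRST(a) = {a}; new: +{a}
  FOLLOW[S]={$,a}  FOLLOW[A]={a,b}
[2] (stable)
  FOLLOW[S]={$,a}  FOLLOW[A]={a,b}

FOLLOW(S) = ["$", "a"]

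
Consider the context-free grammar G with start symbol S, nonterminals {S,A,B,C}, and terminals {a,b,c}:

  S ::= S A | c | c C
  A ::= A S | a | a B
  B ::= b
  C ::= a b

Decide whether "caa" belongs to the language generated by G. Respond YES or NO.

CNF form of G:
  S -> S A | T2 C | c
  A -> A S | T0 B | a
  B -> b
  C -> T0 T1
  T0 -> a
  T1 -> b
  T2 -> c

Fill CYK table bottom-up:
  T[0,0] 'c' = {S,T2}  orig:{S}
  T[1,1] 'a' = {A,T0}  orig:{A}
  T[2,2] 'a' = {A,T0}  orig:{A}
  T[0,1] 'ca' = {S}
  T[1,2] 'aa' = ∅
  T[0,2] 'caa' = {S}

S ∈ T[0,2] ⇒ YES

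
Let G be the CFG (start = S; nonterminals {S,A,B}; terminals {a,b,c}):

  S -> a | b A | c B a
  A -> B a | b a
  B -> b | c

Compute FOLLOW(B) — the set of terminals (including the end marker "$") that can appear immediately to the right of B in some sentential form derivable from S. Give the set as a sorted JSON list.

FIRST iteration:
[1]
  A via A→b a: +{b}
  B via B→b: +{b}
  B via B→c: +{c}
  S via S→a: +{a}
  S via S→b A: +{b}
  S via S→c B a: +{c}
  FIRST(S)={a,b,c}  FIRST(A)={b}  FIRST(B)={b,c}
[2]
  A via A→B a: +{c}
  FIRST(S)={a,b,c}  FIRST(A)={b,c}  FIRST(B)={b,c}
[3] (no change)
  FIRST(S)={a,b,c}  FIRST(A)={b,c}  FIRST(B)={b,c}

FOLLOW iteration:
seed FOLLOW(S) with $
[1]
  A→B a: FOLLOW(B) ⊇ FIRST(a) = {a}; new: +{a}
  S→b A: FOLLOW(A) ⊇ FOLLOW(S) ⊇ {$}; new: +{$}
  FOLLOW(S)={$}  FOLLOW(A)={$}  FOLLOW(B)={a}
[2] — fixpoint
  FOLLOW(S)={$}  FOLLOW(A)={$}  FOLLOW(B)={a}

FOLLOW(B) = ["a"]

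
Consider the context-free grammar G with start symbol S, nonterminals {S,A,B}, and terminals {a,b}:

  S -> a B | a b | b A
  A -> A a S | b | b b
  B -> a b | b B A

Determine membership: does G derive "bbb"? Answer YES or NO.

CNF form of G:
  S -> T0 B | T0 T1 | T1 A
  A -> A X2 | T1 T1 | b
  B -> T0 T1 | T1 X3
  T0 -> a
  T1 -> b
  X2 -> T0 S
  X3 -> B A

CYK fill:
  [0..0]={A,T1}  "b"  orig:{A}
  [1..1]={A,T1}  "b"  orig:{A}
  [2..2]={A,T1}  "b"  orig:{A}
  [0..1]={A,S}  "bb"
  [1..2]={A,S}  "bb"
  [0..2]={S}  "bbb"

S ∈ T[0,2] ⇒ YES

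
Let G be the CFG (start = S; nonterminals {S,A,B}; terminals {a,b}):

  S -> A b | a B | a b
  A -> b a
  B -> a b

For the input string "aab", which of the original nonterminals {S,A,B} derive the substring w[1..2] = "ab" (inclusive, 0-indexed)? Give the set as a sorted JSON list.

Convert to CNF:
  S -> A T0 | T1 B | T1 T0
  A -> T0 T1
  B -> T1 T0
  T0 -> b
  T1 -> a

CYK fill (cells [i..j] with 1 ≤ i ≤ j ≤ 2 only):
  T[1,1] 'a' = {T1}  orig:{}
  T[2,2] 'b' = {T0}  orig:{}
  T[1,2] 'ab' = {B,S}

Original NTs in T[1,2] deriving "ab": ["B", "S"]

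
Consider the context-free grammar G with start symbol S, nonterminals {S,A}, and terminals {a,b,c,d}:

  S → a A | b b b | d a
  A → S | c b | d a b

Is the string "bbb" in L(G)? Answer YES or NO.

CNF form of G:
  S -> T0 A | T1 X6 | T3 T0
  A -> T0 A | T1 X4 | T2 T1 | T3 T0 | T3 X5
  T0 -> a
  T1 -> b
  T2 -> c
  T3 -> d
  X4 -> T1 T1
  X5 -> T0 T1
  X6 -> T1 T1

CYK fill:
  cell(0,0) b: {T1}  orig:{}
  cell(1,1) b: {T1}  orig:{}
  cell(2,2) b: {T1}  orig:{}
  cell(0,1) bb: {X4,X6}  orig:{}
  cell(1,2) bb: {X4,X6}  orig:{}
  cell(0,2) bbb: {A,S}

S ∈ T[0,2] ⇒ YES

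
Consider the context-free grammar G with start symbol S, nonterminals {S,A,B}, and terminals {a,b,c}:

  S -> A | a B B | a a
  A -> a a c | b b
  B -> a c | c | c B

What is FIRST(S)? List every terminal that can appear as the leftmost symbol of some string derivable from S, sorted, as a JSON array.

FIRST iteration:
[1]
  A via A→a a c: +{a}
  A via A→b b: +{b}
  B via B→a c: +{a}
  B via B→c: +{c}
  S via S→A: +{a,b}
  S: {a,b}  A: {a,b}  B: {a,c}
[2] done
  S: {a,b}  A: {a,b}  B: {a,c}

FIRST(S) = ["a", "b"]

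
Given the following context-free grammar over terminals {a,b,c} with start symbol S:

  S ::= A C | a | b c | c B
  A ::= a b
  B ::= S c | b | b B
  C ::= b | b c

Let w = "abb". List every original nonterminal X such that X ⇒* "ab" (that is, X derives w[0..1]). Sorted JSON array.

Convert to CNF:
  S -> A C | T1 T2 | T2 B | a
  A -> T0 T1
  B -> S T2 | T1 B | b
  C -> T1 T2 | b
  T0 -> a
  T1 -> b
  T2 -> c

Fill CYK table bottom-up — only the sub-triangle for w[0..1]:
  [0..0]={S,T0}  "a"  orig:{S}
  [1..1]={B,C,T1}  "b"  orig:{B,C}
  [0..1]={A}  "ab"

Original NTs in T[0,1] deriving "ab": ["A"]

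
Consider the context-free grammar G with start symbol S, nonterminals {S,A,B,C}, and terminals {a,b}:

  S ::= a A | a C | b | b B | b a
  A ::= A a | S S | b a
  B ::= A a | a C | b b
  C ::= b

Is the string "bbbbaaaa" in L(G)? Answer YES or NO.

Convert to CNF:
  S -> T0 A | T0 C | T1 B | T1 T0 | b
  A -> A T0 | S S | T1 T0
  B -> A T0 | T0 C | T1 T1
  C -> b
  T0 -> a
  T1 -> b

CYK fill:
  cell(0,0) b: {C,S,T1}  orig:{C,S}
  cell(1,1) b: {C,S,T1}  orig:{C,S}
  cell(2,2) b: {C,S,T1}  orig:{C,S}
  cell(3,3) b: {C,S,T1}  orig:{C,S}
  cell(4,4) a: {T0}  orig:{}
  cell(5,5) a: {T0}  orig:{}
  cell(6,6) a: {T0}  orig:{}
  cell(7,7) a: {T0}  orig:{}
  cell(0,1) bb: {A,B}
  cell(1,2) bb: {A,B}
  cell(2,3) bb: {A,B}
  cell(3,4) ba: {A,S}
  cell(4,5) aa: ∅
  cell(5,6) aa: ∅
  cell(6,7) aa: ∅
  cell(0,2) bbb: {S}
  cell(1,3) bbb: {S}
  cell(2,4) bba: {A,B}
  cell(3,5) baa: {A,B}
  cell(4,6) aaa: ∅
  cell(5,7) aaa: ∅
  cell(0,3) bbbb: {A}
  cell(1,4) bbba: {S}
  cell(2,5) bbaa: {A,B,S}
  cell(3,6) baaa: {A,B}
  cell(4,7) aaaa: ∅
  cell(0,4) bbbba: {A,B}
  cell(1,5) bbbaa: {A,S}
  cell(2,6) bbaaa: {A,B,S}
  cell(3,7) baaaa: {A,B}
  cell(0,5) bbbbaa: {A,B}
  cell(1,6) bbbaaa: {A,B,S}
  cell(2,7) bbaaaa: {A,B,S}
  cell(0,6) bbbbaaa: {A,B,S}
  cell(1,7) bbbaaaa: {A,B,S}
  cell(0,7) bbbbaaaa: {A,B,S}

S ∈ T[0,7] ⇒ YES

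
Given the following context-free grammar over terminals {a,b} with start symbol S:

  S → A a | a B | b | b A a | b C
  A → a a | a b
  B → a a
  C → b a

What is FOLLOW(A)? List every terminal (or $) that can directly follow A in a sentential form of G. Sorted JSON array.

Compute FIRST by fixpoint:
iter 1:
  A via A→a a: +{a}
  B via B→a a: +{a}
  C via C→b a: +{b}
  S via S→A a: +{a}
  S via S→b: +{b}
  FIRST(S)={a,b}  FIRST(A)={a}  FIRST(B)={a}  FIRST(C)={b}
iter 2: (no change)
  FIRST(S)={a,b}  FIRST(A)={a}  FIRST(B)={a}  FIRST(C)={b}

FOLLOW sets:
initialize: $ ∈ FOLLOW(S)
iter 1:
  S→A a: FOLLOW(A) ⊇ FIRST(a) = {a}; new: +{a}
  S→a B: FOLLOW(B) ⊇ FOLLOW(S) ⊇ {$}; new: +{$}
  S→b C: FOLLOW(C) ⊇ FOLLOW(S) ⊇ {$}; new: +{$}
  FOLLOW[S]={$}  FOLLOW[A]={a}  FOLLOW[B]={$}  FOLLOW[C]={$}
iter 2: (stable)
  FOLLOW[S]={$}  FOLLOW[A]={a}  FOLLOW[B]={$}  FOLLOW[C]={$}

FOLLOW(A) = ["a"]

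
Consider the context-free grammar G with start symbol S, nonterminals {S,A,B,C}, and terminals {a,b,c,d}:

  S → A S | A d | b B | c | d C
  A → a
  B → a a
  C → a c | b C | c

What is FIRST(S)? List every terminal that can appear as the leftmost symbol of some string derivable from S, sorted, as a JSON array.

Compute FIRST by fixpoint:
[1]
  A via A→a: +{a}
  B via B→a a: +{a}
  C via C→a c: +{a}
  C via C→b C: +{b}
  C via C→c: +{c}
  S via S→A S: +{a}
  S via S→b B: +{b}
  S via S→c: +{c}
  S via S→d C: +{d}
  S: {a,b,c,d}  A: {a}  B: {a}  C: {a,b,c}
[2] (stable)
  S: {a,b,c,d}  A: {a}  B: {a}  C: {a,b,c}

FIRST(S) = ["a", "b", "c", "d"]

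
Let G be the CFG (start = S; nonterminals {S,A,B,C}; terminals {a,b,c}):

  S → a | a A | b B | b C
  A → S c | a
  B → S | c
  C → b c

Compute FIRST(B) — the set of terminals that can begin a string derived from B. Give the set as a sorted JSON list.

FIRST iteration:
[1]
  A via A→a: +{a}
  B via B→c: +{c}
  C via C→b c: +{b}
  S via S→a: +{a}
  S via S→b B: +{b}
  FIRST(S)={a,b}  FIRST(A)={a}  FIRST(B)={c}  FIRST(C)={b}
[2]
  A via A→S c: +{b}
  B via B→S: +{a,b}
  FIRST(S)={a,b}  FIRST(A)={a,b}  FIRST(B)={a,b,c}  FIRST(C)={b}
[3] (stable)
  FIRST(S)={a,b}  FIRST(A)={a,b}  FIRST(B)={a,b,c}  FIRST(C)={b}

FIRST(B) = ["a", "b", "c"]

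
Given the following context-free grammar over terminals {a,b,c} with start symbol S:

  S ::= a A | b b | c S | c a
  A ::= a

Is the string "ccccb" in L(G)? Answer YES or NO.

Convert to CNF:
  S -> T0 A | T1 T1 | T2 S | T2 T0
  A -> a
  T0 -> a
  T1 -> b
  T2 -> c

Fill CYK table bottom-up:
  [0..0]={T2}  "c"  orig:{}
  [1..1]={T2}  "c"  orig:{}
  [2..2]={T2}  "c"  orig:{}
  [3..3]={T2}  "c"  orig:{}
  [4..4]={T1}  "b"  orig:{}
  [0..1]=∅  "cc"
  [1..2]=∅  "cc"
  [2..3]=∅  "cc"
  [3..4]=∅  "cb"
  [0..2]=∅  "ccc"
  [1..3]=∅  "ccc"
  [2..4]=∅  "ccb"
  [0..3]=∅  "cccc"
  [1..4]=∅  "cccb"
  [0..4]=∅  "ccccb"

S ∉ T[0,4] ⇒ NO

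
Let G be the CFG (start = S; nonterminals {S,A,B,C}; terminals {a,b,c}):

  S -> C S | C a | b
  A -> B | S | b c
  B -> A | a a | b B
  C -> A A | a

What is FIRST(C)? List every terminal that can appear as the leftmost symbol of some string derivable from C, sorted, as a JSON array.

FIRST iteration:
[1]
  A via A→b c: +{b}
  B via B→A: +{b}
  B via B→a a: +{a}
  C via C→A A: +{b}
  C via C→a: +{a}
  S via S→C S: +{a,b}
  FIRST(S)={a,b}  FIRST(A)={b}  FIRST(B)={a,b}  FIRST(C)={a,b}
[2]
  A via A→B: +{a}
  FIRST(S)={a,b}  FIRST(A)={a,b}  FIRST(B)={a,b}  FIRST(C)={a,b}
[3] (stable)
  FIRST(S)={a,b}  FIRST(A)={a,b}  FIRST(B)={a,b}  FIRST(C)={a,b}

FIRST(C) = ["a", "b"]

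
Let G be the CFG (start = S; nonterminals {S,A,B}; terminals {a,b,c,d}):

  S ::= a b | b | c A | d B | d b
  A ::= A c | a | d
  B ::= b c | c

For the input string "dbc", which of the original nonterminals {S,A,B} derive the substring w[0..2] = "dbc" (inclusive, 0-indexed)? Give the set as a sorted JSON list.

CNF form of G:
  S -> T0 A | T2 T1 | T3 B | T3 T1 | b
  A -> A T0 | a | d
  B -> T1 T0 | c
  T0 -> c
  T1 -> b
  T2 -> a
  T3 -> d

CYK fill, restricted to cells inside w[0..2]:
  [0..0]={A,T3}  "d"  orig:{A}
  [1..1]={S,T1}  "b"  orig:{S}
  [2..2]={B,T0}  "c"  orig:{B}
  [0..1]={S}  "db"
  [1..2]={B}  "bc"
  [0..2]={S}  "dbc"

Original NTs in T[0,2] deriving "dbc": ["S"]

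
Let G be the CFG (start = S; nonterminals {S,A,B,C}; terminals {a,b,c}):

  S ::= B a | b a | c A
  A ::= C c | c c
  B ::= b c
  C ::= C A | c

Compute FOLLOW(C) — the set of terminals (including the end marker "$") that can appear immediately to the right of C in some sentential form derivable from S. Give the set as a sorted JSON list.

FIRST sets, iterate to fixpoint:
[1]
  A via A→c c: +{c}
  B via B→b c: +{b}
  C via C→c: +{c}
  S via S→B a: +{b}
  S via S→c A: +{c}
  FIRST[S]={b,c}  FIRST[A]={c}  FIRST[B]={b}  FIRST[C]={c}
[2] (no change)
  FIRST[S]={b,c}  FIRST[A]={c}  FIRST[B]={b}  FIRST[C]={c}

FOLLOW iteration:
FOLLOW(S) := {$}
iter 1:
  A→C c: FOLLOW(C) ⊇ FIRST(c) = {c}; new: +{c}
  C→C A: FOLLOW(A) ⊇ FOLLOW(C) ⊇ {c}; new: +{c}
  S→B a: FOLLOW(B) ⊇ FIRST(a) = {a}; new: +{a}
  S→c A: FOLLOW(A) ⊇ FOLLOW(S) ⊇ {$}; new: +{$}
  FOLLOW[S]={$}  FOLLOW[A]={$,c}  FOLLOW[B]={a}  FOLLOW[C]={c}
iter 2: (stable)
  FOLLOW[S]={$}  FOLLOW[A]={$,c}  FOLLOW[B]={a}  FOLLOW[C]={c}

FOLLOW(C) = ["c"]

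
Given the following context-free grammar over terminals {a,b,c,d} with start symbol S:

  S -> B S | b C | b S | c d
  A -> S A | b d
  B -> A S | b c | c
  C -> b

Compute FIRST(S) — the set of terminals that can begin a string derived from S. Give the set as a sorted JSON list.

Compute FIRST by fixpoint:
[1]
  A via A→b d: +{b}
  B via B→A S: +{b}
  B via B→c: +{c}
  C via C→b: +{b}
  S via S→B S: +{b,c}
  FIRST(S)={b,c}  FIRST(A)={b}  FIRST(B)={b,c}  FIRST(C)={b}
[2]
  A via A→S A: +{c}
  FIRST(S)={b,c}  FIRST(A)={b,c}  FIRST(B)={b,c}  FIRST(C)={b}
[3] — fixpoint
  FIRST(S)={b,c}  FIRST(A)={b,c}  FIRST(B)={b,c}  FIRST(C)={b}

FIRST(S) = ["b", "c"]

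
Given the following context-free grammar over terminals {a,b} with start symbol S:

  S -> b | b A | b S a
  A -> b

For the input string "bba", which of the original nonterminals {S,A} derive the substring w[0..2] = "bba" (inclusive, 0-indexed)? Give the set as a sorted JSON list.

Convert to CNF:
  S -> T0 A | T0 X2 | b
  A -> b
  T0 -> b
  T1 -> a
  X2 -> S T1

CYK table (by increasing span), restricted to cells inside w[0..2]:
  T[0,0] 'b' = {A,S,T0}  orig:{A,S}
  T[1,1] 'b' = {A,S,T0}  orig:{A,S}
  T[2,2] 'a' = {T1}  orig:{}
  T[0,1] 'bb' = {S}
  T[1,2] 'ba' = {X2}  orig:{}
  T[0,2] 'bba' = {S,X2}  orig:{S}

Original NTs in T[0,2] deriving "bba": ["S"]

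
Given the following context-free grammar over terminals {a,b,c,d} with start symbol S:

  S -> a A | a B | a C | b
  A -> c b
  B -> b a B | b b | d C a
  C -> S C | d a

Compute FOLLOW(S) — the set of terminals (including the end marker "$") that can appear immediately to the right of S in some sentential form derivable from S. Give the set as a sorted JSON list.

Compute FIRST by fixpoint:
round 1:
  A via A→c b: +{c}
  B via B→b a B: +{b}
  B via B→d C a: +{d}
  C via C→d a: +{d}
  S via S→a A: +{a}
  S via S→b: +{b}
  FIRST[S]={a,b}  FIRST[A]={c}  FIRST[B]={b,d}  FIRST[C]={d}
round 2:
  C via C→S C: +{a,b}
  FIRST[S]={a,b}  FIRST[A]={c}  FIRST[B]={b,d}  FIRST[C]={a,b,d}
round 3: done
  FIRST[S]={a,b}  FIRST[A]={c}  FIRST[B]={b,d}  FIRST[C]={a,b,d}

Compute FOLLOW by fixpoint:
initialize: $ ∈ FOLLOW(S)
pass 1:
  B→d C a: FOLLOW(C) ⊇ FIRST(a) = {a}; new: +{a}
  C→S C: FOLLOW(S) ⊇ FIRST(C) = {a,b,d}; new: +{a,b,d}
  S→a A: FOLLOW(A) ⊇ FOLLOW(S) ⊇ {$,a,b,d}; new: +{$,a,b,d}
  S→a B: FOLLOW(B) ⊇ FOLLOW(S) ⊇ {$,a,b,d}; new: +{$,a,b,d}
  S→a C: FOLLOW(C) ⊇ FOLLOW(S) ⊇ {$,a,b,d}; new: +{$,b,d}
  S: {$,a,b,d}  A: {$,a,b,d}  B: {$,a,b,d}  C: {$,a,b,d}
pass 2: — fixpoint
  S: {$,a,b,d}  A: {$,a,b,d}  B: {$,a,b,d}  C: {$,a,b,d}

FOLLOW(S) = ["$", "a", "b", "d"]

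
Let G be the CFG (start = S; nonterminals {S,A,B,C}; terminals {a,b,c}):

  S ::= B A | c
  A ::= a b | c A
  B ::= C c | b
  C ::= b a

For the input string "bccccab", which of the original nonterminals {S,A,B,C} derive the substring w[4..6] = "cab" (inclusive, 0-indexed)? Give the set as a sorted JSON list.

CNF form of G:
  S -> B A | c
  A -> T0 T1 | T2 A
  B -> C T2 | b
  C -> T1 T0
  T0 -> a
  T1 -> b
  T2 -> c

Fill CYK table bottom-up, restricted to cells inside w[4..6]:
  T[4,4] 'c' = {S,T2}  orig:{S}
  T[5,5] 'a' = {T0}  orig:{}
  T[6,6] 'b' = {B,T1}  orig:{B}
  T[4,5] 'ca' = ∅
  T[5,6] 'ab' = {A}
  T[4,6] 'cab' = {A}

Original NTs in T[4,6] deriving "cab": ["A"]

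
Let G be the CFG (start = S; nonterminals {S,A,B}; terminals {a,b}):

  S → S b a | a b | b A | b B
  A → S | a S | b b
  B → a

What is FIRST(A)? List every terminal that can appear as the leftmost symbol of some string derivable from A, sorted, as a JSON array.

FIRST iteration:
iter 1:
  A via A→a S: +{a}
  A via A→b b: +{b}
  B via B→a: +{a}
  S via S→a b: +{a}
  S via S→b A: +{b}
  FIRST(S)={a,b}  FIRST(A)={a,b}  FIRST(B)={a}
iter 2: (no change)
  FIRST(S)={a,b}  FIRST(A)={a,b}  FIRST(B)={a}

FIRST(A) = ["a", "b"]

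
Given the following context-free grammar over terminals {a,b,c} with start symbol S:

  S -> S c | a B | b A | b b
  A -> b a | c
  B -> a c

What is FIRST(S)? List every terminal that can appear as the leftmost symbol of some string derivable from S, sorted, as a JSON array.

FIRST sets, iterate to fixpoint:
pass 1:
  A via A→b a: +{b}
  A via A→c: +{c}
  B via B→a c: +{a}
  S via S→a B: +{a}
  S via S→b A: +{b}
  FIRST[S]={a,b}  FIRST[A]={b,c}  FIRST[B]={a}
pass 2: (stable)
  FIRST[S]={a,b}  FIRST[A]={b,c}  FIRST[B]={a}

FIRST(S) = ["a", "b"]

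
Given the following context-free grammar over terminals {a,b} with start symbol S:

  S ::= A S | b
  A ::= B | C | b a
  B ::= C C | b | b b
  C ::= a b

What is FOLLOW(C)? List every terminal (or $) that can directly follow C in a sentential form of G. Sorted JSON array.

Compute FIRST by fixpoint:
iter 1:
  A via A→b a: +{b}
  B via B→b: +{b}
  C via C→a b: +{a}
  S via S→A S: +{b}
  FIRST(S)={b}  FIRST(A)={b}  FIRST(B)={b}  FIRST(C)={a}
iter 2:
  A via A→C: +{a}
  B via B→C C: +{a}
  S via S→A S: +{a}
  FIRST(S)={a,b}  FIRST(A)={a,b}  FIRST(B)={a,b}  FIRST(C)={a}
iter 3: (stable)
  FIRST(S)={a,b}  FIRST(A)={a,b}  FIRST(B)={a,b}  FIRST(C)={a}

FOLLOW sets:
FOLLOW(S) := {$}
round 1:
  B→C C: FOLLOW(C) ⊇ FIRST(C) = {a}; new: +{a}
  S→A S: FOLLOW(A) ⊇ FIRST(S) = {a,b}; new: +{a,b}
  S: {$}  A: {a,b}  B: {}  C: {a}
round 2:
  A→B: FOLLOW(B) ⊇ FOLLOW(A) ⊇ {a,b}; new: +{a,b}
  A→C: FOLLOW(C) ⊇ FOLLOW(A) ⊇ {a,b}; new: +{b}
  S: {$}  A: {a,b}  B: {a,b}  C: {a,b}
round 3: (no change)
  S: {$}  A: {a,b}  B: {a,b}  C: {a,b}

FOLLOW(C) = ["a", "b"]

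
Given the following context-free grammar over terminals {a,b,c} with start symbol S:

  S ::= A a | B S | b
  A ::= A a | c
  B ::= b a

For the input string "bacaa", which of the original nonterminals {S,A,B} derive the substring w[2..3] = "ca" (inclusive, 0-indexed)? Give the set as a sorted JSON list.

Convert to CNF:
  S -> A T0 | B S | b
  A -> A T0 | c
  B -> T1 T0
  T0 -> a
  T1 -> b

CYK table (by increasing span) — only the sub-triangle for w[2..3]:
  T[2,2] 'c' = {A}
  T[3,3] 'a' = {T0}  orig:{}
  T[2,3] 'ca' = {A,S}

Original NTs in T[2,3] deriving "ca": ["A", "S"]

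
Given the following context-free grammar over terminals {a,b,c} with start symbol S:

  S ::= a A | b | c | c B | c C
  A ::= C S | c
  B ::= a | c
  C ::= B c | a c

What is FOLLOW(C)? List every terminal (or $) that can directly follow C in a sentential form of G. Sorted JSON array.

Compute FIRST by fixpoint:
iter 1:
  A via A→c: +{c}
  B via B→a: +{a}
  B via B→c: +{c}
  C via C→B c: +{a,c}
  S via S→a A: +{a}
  S via S→b: +{b}
  S via S→c: +{c}
  FIRST(S)={a,b,c}  FIRST(A)={c}  FIRST(B)={a,c}  FIRST(C)={a,c}
iter 2:
  A via A→C S: +{a}
  FIRST(S)={a,b,c}  FIRST(A)={a,c}  FIRST(B)={a,c}  FIRST(C)={a,c}
iter 3: — fixpoint
  FIRST(S)={a,b,c}  FIRST(A)={a,c}  FIRST(B)={a,c}  FIRST(C)={a,c}

FOLLOW iteration:
seed FOLLOW(S) with $
iter 1:
  A→C S: FOLLOW(C) ⊇ FIRST(S) = {a,b,c}; new: +{a,b,c}
  C→B c: FOLLOW(B) ⊇ FIRST(c) = {c}; new: +{c}
  S→a A: FOLLOW(A) ⊇ FOLLOW(S) ⊇ {$}; new: +{$}
  S→c B: FOLLOW(B) ⊇ FOLLOW(S) ⊇ {$}; new: +{$}
  S→c C: FOLLOW(C) ⊇ FOLLOW(S) ⊇ {$}; new: +{$}
  FOLLOW(S)={$}  FOLLOW(A)={$}  FOLLOW(B)={$,c}  FOLLOW(C)={$,a,b,c}
iter 2: — fixpoint
  FOLLOW(S)={$}  FOLLOW(A)={$}  FOLLOW(B)={$,c}  FOLLOW(C)={$,a,b,c}

FOLLOW(C) = ["$", "a", "b", "c"]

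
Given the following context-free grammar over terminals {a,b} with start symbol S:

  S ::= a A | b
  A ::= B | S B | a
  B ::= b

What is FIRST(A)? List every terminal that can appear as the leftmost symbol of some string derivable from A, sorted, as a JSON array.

FIRST iteration:
[1]
  A via A→a: +{a}
  B via B→b: +{b}
  S via S→a A: +{a}
  S via S→b: +{b}
  FIRST[S]={a,b}  FIRST[A]={a}  FIRST[B]={b}
[2]
  A via A→B: +{b}
  FIRST[S]={a,b}  FIRST[A]={a,b}  FIRST[B]={b}
[3] — fixpoint
  FIRST[S]={a,b}  FIRST[A]={a,b}  FIRST[B]={b}

FIRST(A) = ["a", "b"]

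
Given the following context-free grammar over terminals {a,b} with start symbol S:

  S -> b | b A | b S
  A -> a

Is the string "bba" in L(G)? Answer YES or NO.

CNF form of G:
  S -> T0 A | T0 S | b
  A -> a
  T0 -> b

CYK table (by increasing span):
  cell(0,0) b: {S,T0}  orig:{S}
  cell(1,1) b: {S,T0}  orig:{S}
  cell(2,2) a: {A}
  cell(0,1) bb: {S}
  cell(1,2) ba: {S}
  cell(0,2) bba: {S}

S ∈ T[0,2] ⇒ YES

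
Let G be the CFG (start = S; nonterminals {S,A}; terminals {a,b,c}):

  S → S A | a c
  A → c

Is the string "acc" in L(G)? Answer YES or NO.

CNF form of G:
  S -> S A | T0 T1
  A -> c
  T0 -> a
  T1 -> c

CYK fill:
  cell(0,0) a: {T0}  orig:{}
  cell(1,1) c: {A,T1}  orig:{A}
  cell(2,2) c: {A,T1}  orig:{A}
  cell(0,1) ac: {S}
  cell(1,2) cc: ∅
  cell(0,2) acc: {S}

S ∈ T[0,2] ⇒ YES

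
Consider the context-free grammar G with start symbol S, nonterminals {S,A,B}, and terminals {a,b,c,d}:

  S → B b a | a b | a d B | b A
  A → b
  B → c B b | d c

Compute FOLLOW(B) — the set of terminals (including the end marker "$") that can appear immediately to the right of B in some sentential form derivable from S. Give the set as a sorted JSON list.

FIRST sets, iterate to fixpoint:
round 1:
  A via A→b: +{b}
  B via B→c B b: +{c}
  B via B→d c: +{d}
  S via S→B b a: +{c,d}
  S via S→a b: +{a}
  S via S→b A: +{b}
  FIRST(S)={a,b,c,d}  FIRST(A)={b}  FIRST(B)={c,d}
round 2: (no change)
  FIRST(S)={a,b,c,d}  FIRST(A)={b}  FIRST(B)={c,d}

FOLLOW sets:
initialize: $ ∈ FOLLOW(S)
round 1:
  B→c B b: FOLLOW(B) ⊇ FIRST(b) = {b}; new: +{b}
  S→a d B: FOLLOW(B) ⊇ FOLLOW(S) ⊇ {$}; new: +{$}
  S→b A: FOLLOW(A) ⊇ FOLLOW(S) ⊇ {$}; new: +{$}
  FOLLOW[S]={$}  FOLLOW[A]={$}  FOLLOW[B]={$,b}
round 2: — fixpoint
  FOLLOW[S]={$}  FOLLOW[A]={$}  FOLLOW[B]={$,b}

FOLLOW(B) = ["$", "b"]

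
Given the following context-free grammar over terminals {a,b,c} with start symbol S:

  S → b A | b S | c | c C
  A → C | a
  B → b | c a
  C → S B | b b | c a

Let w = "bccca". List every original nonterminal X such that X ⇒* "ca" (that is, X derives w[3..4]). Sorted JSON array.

Convert to CNF:
  S -> T0 A | T0 S | T1 C | c
  A -> S B | T0 T0 | T1 T2 | a
  B -> T1 T2 | b
  C -> S B | T0 T0 | T1 T2
  T0 -> b
  T1 -> c
  T2 -> a

Fill CYK table bottom-up, restricted to cells inside w[3..4]:
  T[3,3] 'c' = {S,T1}  orig:{S}
  T[4,4] 'a' = {A,T2}  orig:{A}
  T[3,4] 'ca' = {A,B,C}

Original NTs in T[3,4] deriving "ca": ["A", "B", "C"]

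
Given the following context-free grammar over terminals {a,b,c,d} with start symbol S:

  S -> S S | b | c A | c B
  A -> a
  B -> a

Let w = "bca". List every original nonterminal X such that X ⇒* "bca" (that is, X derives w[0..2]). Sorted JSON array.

CNF form of G:
  S -> S S | T0 A | T0 B | b
  A -> a
  B -> a
  T0 -> c

CYK fill — only the sub-triangle for w[0..2]:
  cell(0,0) b: {S}
  cell(1,1) c: {T0}  orig:{}
  cell(2,2) a: {A,B}
  cell(0,1) bc: ∅
  cell(1,2) ca: {S}
  cell(0,2) bca: {S}

Original NTs in T[0,2] deriving "bca": ["S"]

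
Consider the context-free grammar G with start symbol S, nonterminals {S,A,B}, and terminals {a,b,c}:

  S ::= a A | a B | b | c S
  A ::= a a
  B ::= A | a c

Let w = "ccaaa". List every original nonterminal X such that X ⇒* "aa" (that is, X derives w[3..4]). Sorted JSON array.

CNF form of G:
  S -> T0 A | T0 B | T1 S | b
  A -> T0 T0
  B -> T0 T0 | T0 T1
  T0 -> a
  T1 -> c

CYK fill (cells [i..j] with 3 ≤ i ≤ j ≤ 4 only):
  T[3,3] 'a' = {T0}  orig:{}
  T[4,4] 'a' = {T0}  orig:{}
  T[3,4] 'aa' = {A,B}

Original NTs in T[3,4] deriving "aa": ["A", "B"]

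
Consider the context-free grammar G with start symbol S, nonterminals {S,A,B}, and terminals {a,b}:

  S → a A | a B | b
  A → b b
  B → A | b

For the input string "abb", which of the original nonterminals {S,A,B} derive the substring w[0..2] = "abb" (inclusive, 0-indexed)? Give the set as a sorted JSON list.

CNF form of G:
  S -> T1 A | T1 B | b
  A -> T0 T0
  B -> T0 T0 | b
  T0 -> b
  T1 -> a

CYK table (by increasing span), restricted to cells inside w[0..2]:
  T[0,0] 'a' = {T1}  orig:{}
  T[1,1] 'b' = {B,S,T0}  orig:{B,S}
  T[2,2] 'b' = {B,S,T0}  orig:{B,S}
  T[0,1] 'ab' = {S}
  T[1,2] 'bb' = {A,B}
  T[0,2] 'abb' = {S}

Original NTs in T[0,2] deriving "abb": ["S"]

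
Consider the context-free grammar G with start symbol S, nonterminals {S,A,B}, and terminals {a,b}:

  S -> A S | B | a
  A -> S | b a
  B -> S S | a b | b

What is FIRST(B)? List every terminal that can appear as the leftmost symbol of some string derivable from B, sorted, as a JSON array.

Compute FIRST by fixpoint:
[1]
  A via A→b a: +{b}
  B via B→a b: +{a}
  B via B→b: +{b}
  S via S→A S: +{b}
  S via S→B: +{a}
  FIRST[S]={a,b}  FIRST[A]={b}  FIRST[B]={a,b}
[2]
  A via A→S: +{a}
  FIRST[S]={a,b}  FIRST[A]={a,b}  FIRST[B]={a,b}
[3] (stable)
  FIRST[S]={a,b}  FIRST[A]={a,b}  FIRST[B]={a,b}

FIRST(B) = ["a", "b"]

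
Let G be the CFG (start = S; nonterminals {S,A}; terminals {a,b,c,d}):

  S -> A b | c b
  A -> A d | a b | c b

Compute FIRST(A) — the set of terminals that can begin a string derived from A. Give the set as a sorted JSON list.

Compute FIRST by fixpoint:
iter 1:
  A via A→a b: +{a}
  A via A→c b: +{c}
  S via S→A b: +{a,c}
  FIRST(S)={a,c}  FIRST(A)={a,c}
iter 2: (no change)
  FIRST(S)={a,c}  FIRST(A)={a,c}

FIRST(A) = ["a", "c"]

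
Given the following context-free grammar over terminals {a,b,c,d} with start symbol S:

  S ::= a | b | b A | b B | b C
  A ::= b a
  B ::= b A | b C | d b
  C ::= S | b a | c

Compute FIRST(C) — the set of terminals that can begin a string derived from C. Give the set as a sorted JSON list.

FIRST iteration:
round 1:
  A via A→b a: +{b}
  B via B→b A: +{b}
  B via B→d b: +{d}
  C via C→b a: +{b}
  C via C→c: +{c}
  S via S→a: +{a}
  S via S→b: +{b}
  S: {a,b}  A: {b}  B: {b,d}  C: {b,c}
round 2:
  C via C→S: +{a}
  S: {a,b}  A: {b}  B: {b,d}  C: {a,b,c}
round 3: (no change)
  S: {a,b}  A: {b}  B: {b,d}  C: {a,b,c}

FIRST(C) = ["a", "b", "c"]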